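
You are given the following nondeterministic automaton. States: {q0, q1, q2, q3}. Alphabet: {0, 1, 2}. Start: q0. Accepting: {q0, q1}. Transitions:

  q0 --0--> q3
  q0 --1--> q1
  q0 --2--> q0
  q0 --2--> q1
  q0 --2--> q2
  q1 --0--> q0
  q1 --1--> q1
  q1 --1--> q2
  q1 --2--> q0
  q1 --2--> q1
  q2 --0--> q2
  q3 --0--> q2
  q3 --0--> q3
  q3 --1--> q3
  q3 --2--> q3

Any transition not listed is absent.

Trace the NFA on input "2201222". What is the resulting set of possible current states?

Start in {q0}.
Read '2': {q0} → {q0, q1, q2}.
Read '2': {q0, q1, q2} → {q0, q1, q2}.
Read '0': {q0, q1, q2} → {q0, q2, q3}.
Read '1': {q0, q2, q3} → {q1, q3}.
Read '2': {q1, q3} → {q0, q1, q3}.
Read '2': {q0, q1, q3} → {q0, q1, q2, q3}.
Read '2': {q0, q1, q2, q3} → {q0, q1, q2, q3}.

{q0, q1, q2, q3}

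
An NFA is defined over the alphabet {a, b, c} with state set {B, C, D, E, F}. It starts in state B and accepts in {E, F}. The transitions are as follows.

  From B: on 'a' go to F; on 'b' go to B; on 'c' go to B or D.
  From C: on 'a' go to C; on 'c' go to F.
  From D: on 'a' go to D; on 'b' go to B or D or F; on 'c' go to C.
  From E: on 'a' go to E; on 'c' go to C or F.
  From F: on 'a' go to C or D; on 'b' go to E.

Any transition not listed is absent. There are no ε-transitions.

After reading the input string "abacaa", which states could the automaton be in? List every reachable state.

{C, D}

Start in {B}.
Read 'a': {B} → {F}.
Read 'b': {F} → {E}.
Read 'a': {E} → {E}.
Read 'c': {E} → {C, F}.
Read 'a': {C, F} → {C, D}.
Read 'a': {C, D} → {C, D}.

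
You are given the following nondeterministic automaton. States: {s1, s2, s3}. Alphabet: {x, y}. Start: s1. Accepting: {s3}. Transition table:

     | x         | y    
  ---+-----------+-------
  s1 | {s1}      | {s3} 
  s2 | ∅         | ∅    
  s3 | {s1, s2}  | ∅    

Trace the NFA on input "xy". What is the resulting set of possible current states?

{s3}

Start in {s1}.
Read 'x': s1→{s1}; now {s1}.
Read 'y': s1→{s3}; now {s3}.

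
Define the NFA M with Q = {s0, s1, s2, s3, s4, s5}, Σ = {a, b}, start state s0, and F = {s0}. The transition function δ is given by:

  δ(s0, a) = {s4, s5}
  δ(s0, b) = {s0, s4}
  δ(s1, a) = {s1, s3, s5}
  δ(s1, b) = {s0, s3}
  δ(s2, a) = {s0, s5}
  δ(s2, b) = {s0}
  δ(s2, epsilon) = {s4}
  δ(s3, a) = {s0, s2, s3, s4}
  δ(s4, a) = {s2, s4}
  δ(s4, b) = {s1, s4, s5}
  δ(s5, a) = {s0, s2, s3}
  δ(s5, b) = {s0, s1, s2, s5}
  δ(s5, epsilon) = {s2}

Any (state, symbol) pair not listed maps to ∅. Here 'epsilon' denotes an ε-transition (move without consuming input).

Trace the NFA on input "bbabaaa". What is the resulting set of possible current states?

{s0, s1, s2, s3, s4, s5}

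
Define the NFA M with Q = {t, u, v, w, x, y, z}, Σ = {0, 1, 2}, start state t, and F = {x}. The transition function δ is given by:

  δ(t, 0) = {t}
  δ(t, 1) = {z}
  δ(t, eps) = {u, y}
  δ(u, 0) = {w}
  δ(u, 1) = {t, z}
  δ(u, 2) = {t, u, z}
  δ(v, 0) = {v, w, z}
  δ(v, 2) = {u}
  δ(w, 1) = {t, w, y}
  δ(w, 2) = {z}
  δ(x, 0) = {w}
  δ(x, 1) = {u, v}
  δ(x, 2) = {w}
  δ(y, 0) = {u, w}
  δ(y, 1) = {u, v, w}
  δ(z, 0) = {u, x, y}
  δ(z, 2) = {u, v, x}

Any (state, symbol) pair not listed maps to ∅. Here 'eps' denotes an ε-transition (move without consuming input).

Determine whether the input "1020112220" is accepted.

Start: ε-closure({t}) = {t, u, y}.
Read '1': {t, u, y} → {t, u, v, w, y, z}.
Read '0': {t, u, v, w, y, z} → {t, u, v, w, x, y, z}.
Read '2': {t, u, v, w, x, y, z} → {t, u, v, w, x, y, z}.
Read '0': {t, u, v, w, x, y, z} → {t, u, v, w, x, y, z}.
Read '1': {t, u, v, w, x, y, z} → {t, u, v, w, y, z}.
Read '1': {t, u, v, w, y, z} → {t, u, v, w, y, z}.
Read '2': {t, u, v, w, y, z} → {t, u, v, x, y, z}.
Read '2': {t, u, v, x, y, z} → {t, u, v, w, x, y, z}.
Read '2': {t, u, v, w, x, y, z} → {t, u, v, w, x, y, z}.
Read '0': {t, u, v, w, x, y, z} → {t, u, v, w, x, y, z}.
The final set {t, u, v, w, x, y, z} contains the accepting state x.

Yes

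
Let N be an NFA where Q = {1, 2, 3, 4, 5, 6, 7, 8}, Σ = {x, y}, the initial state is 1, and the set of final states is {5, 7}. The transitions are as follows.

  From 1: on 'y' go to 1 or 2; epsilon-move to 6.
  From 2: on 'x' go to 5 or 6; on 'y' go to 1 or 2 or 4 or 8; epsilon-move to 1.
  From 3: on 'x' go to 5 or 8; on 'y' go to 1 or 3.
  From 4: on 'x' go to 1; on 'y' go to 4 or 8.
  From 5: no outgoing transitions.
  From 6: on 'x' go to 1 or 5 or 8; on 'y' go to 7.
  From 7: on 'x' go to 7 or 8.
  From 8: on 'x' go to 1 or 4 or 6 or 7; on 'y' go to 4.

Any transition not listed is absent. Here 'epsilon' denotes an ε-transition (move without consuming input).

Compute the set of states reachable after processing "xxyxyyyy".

{1, 2, 4, 6, 7, 8}

Start: ε-closure({1}) = {1, 6}.
Read 'x': 1→∅, 6→{1, 5, 8}; union {1, 5, 8}; ε-closure = {1, 5, 6, 8}.
Read 'x': 1→∅, 5→∅, 6→{1, 5, 8}, 8→{1, 4, 6, 7}; now {1, 4, 5, 6, 7, 8}.
Read 'y': 1→{1, 2}, 4→{4, 8}, 5→∅, 6→{7}, 7→∅, 8→{4}; union {1, 2, 4, 7, 8}; ε-closure = {1, 2, 4, 6, 7, 8}.
Read 'x': 1→∅, 2→{5, 6}, 4→{1}, 6→{1, 5, 8}, 7→{7, 8}, 8→{1, 4, 6, 7}; now {1, 4, 5, 6, 7, 8}.
Read 'y': 1→{1, 2}, 4→{4, 8}, 5→∅, 6→{7}, 7→∅, 8→{4}; union {1, 2, 4, 7, 8}; ε-closure = {1, 2, 4, 6, 7, 8}.
Read 'y': 1→{1, 2}, 2→{1, 2, 4, 8}, 4→{4, 8}, 6→{7}, 7→∅, 8→{4}; union {1, 2, 4, 7, 8}; ε-closure = {1, 2, 4, 6, 7, 8}.
Read 'y': 1→{1, 2}, 2→{1, 2, 4, 8}, 4→{4, 8}, 6→{7}, 7→∅, 8→{4}; union {1, 2, 4, 7, 8}; ε-closure = {1, 2, 4, 6, 7, 8}.
Read 'y': 1→{1, 2}, 2→{1, 2, 4, 8}, 4→{4, 8}, 6→{7}, 7→∅, 8→{4}; union {1, 2, 4, 7, 8}; ε-closure = {1, 2, 4, 6, 7, 8}.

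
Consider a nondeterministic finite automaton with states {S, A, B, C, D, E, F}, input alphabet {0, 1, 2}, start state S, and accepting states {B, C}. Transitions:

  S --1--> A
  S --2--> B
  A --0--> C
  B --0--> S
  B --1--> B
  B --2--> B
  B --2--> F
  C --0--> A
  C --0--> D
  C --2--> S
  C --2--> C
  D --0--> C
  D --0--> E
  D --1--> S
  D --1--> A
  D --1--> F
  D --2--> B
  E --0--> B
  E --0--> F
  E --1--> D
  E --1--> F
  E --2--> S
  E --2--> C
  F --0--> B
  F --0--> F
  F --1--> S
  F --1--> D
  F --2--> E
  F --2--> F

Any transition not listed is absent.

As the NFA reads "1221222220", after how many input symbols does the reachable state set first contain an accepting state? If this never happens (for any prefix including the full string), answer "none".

Start in {S}.
Read '1': S→{A}; now {A}.
Read '2': A→∅; now ∅.
The set is empty and remains empty for the remaining 8 symbols.
No reachable set along the way intersects F.

none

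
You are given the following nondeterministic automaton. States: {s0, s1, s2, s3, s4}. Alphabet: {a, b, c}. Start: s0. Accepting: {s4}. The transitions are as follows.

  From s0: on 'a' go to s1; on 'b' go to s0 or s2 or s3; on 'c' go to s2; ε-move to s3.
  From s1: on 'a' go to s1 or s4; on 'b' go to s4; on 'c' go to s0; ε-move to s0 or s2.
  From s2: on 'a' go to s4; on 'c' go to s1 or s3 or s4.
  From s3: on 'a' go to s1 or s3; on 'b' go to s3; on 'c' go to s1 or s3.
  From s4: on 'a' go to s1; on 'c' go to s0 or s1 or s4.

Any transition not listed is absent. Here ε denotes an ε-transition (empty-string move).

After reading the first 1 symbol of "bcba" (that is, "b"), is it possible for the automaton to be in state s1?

No

Start: ε-closure({s0}) = {s0, s3}.
Read 'b': s0→{s0, s2, s3}, s3→{s3}; now {s0, s2, s3}.
State s1 is not in {s0, s2, s3}.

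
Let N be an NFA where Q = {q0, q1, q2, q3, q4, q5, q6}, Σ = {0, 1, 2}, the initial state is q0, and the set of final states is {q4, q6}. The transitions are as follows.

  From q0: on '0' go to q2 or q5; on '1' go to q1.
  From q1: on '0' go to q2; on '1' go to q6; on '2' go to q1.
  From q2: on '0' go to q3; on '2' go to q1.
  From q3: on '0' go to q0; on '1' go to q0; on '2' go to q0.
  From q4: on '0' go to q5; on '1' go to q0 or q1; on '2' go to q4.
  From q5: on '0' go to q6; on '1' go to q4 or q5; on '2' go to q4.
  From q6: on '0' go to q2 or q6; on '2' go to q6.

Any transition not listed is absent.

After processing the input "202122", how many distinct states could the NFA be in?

Start in {q0}.
Read '2': q0→∅; now ∅.
The set is empty and remains empty for the remaining 5 symbols.
That set has 0 states.

0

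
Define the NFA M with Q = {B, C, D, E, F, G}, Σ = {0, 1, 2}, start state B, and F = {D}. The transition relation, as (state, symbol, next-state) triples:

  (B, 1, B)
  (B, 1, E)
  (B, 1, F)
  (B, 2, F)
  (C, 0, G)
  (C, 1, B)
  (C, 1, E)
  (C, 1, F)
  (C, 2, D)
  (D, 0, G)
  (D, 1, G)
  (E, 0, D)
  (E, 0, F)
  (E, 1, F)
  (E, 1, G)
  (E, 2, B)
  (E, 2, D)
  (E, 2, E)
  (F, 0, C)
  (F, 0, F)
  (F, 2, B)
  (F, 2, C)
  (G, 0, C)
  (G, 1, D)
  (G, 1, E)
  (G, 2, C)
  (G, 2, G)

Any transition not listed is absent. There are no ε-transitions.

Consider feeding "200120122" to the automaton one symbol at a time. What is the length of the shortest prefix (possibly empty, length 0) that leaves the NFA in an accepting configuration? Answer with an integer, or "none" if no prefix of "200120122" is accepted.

4

Start in {B}.
Read '2': {B} → {F}.
Read '0': {F} → {C, F}.
Read '0': {C, F} → {C, F, G}.
Read '1': {C, F, G} → {B, D, E, F}.
None of the earlier sets intersect F, but {B, D, E, F} does.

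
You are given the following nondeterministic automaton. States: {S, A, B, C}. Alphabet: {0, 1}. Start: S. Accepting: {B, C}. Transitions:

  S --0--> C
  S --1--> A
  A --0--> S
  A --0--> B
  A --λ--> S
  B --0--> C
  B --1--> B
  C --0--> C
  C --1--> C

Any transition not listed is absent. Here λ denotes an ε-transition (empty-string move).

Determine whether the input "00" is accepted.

Start in {S}.
Read '0': S→{C}; now {C}.
Read '0': C→{C}; now {C}.
The final set {C} contains the accepting state C.

Yes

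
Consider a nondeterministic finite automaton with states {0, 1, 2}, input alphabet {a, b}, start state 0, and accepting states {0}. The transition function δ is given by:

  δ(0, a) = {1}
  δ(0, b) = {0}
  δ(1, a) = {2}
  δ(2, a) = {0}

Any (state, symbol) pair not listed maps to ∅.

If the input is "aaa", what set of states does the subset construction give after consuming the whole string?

Start in {0}.
Read 'a': 0→{1}; now {1}.
Read 'a': 1→{2}; now {2}.
Read 'a': 2→{0}; now {0}.

{0}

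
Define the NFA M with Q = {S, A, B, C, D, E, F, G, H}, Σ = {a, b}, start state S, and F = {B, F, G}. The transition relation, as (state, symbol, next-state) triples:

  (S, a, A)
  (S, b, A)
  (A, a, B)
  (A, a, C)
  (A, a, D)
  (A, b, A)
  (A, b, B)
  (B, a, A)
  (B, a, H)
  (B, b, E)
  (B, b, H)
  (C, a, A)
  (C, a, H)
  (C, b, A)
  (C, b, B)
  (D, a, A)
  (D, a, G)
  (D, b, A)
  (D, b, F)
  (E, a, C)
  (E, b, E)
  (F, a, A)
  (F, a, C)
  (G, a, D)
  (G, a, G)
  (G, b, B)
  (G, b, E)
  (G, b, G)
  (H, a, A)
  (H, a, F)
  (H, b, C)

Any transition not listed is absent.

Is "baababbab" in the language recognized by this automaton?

Yes

Start in {S}.
Read 'b': {S} → {A}.
Read 'a': {A} → {B, C, D}.
Read 'a': {B, C, D} → {A, G, H}.
Read 'b': {A, G, H} → {A, B, C, E, G}.
Read 'a': {A, B, C, E, G} → {A, B, C, D, G, H}.
Read 'b': {A, B, C, D, G, H} → {A, B, C, E, F, G, H}.
Read 'b': {A, B, C, E, F, G, H} → {A, B, C, E, G, H}.
Read 'a': {A, B, C, E, G, H} → {A, B, C, D, F, G, H}.
Read 'b': {A, B, C, D, F, G, H} → {A, B, C, E, F, G, H}.
The final set {A, B, C, E, F, G, H} contains the accepting states B, F, G.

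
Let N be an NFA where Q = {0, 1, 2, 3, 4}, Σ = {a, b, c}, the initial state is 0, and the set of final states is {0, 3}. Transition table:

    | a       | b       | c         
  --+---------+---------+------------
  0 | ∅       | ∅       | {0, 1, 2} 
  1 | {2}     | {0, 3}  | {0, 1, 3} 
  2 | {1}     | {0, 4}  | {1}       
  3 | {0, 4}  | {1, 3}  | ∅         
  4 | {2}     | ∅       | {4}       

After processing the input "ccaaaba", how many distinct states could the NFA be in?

3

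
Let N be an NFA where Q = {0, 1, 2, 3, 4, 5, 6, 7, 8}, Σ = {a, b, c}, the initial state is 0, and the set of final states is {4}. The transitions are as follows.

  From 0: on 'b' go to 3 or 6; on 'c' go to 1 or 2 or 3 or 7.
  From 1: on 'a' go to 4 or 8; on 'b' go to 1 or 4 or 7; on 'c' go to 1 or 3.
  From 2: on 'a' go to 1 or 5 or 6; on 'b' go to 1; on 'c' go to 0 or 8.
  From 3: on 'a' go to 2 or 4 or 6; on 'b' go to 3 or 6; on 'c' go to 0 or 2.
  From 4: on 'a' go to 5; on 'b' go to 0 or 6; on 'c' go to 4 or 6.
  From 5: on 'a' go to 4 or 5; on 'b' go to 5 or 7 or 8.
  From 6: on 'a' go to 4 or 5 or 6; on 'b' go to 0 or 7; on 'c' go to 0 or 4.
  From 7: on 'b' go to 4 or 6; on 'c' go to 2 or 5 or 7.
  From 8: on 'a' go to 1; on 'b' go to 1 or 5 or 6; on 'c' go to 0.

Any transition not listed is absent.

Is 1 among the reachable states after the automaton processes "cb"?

Start in {0}.
Read 'c': 0→{1, 2, 3, 7}; now {1, 2, 3, 7}.
Read 'b': 1→{1, 4, 7}, 2→{1}, 3→{3, 6}, 7→{4, 6}; now {1, 3, 4, 6, 7}.
State 1 is in {1, 3, 4, 6, 7}.

Yes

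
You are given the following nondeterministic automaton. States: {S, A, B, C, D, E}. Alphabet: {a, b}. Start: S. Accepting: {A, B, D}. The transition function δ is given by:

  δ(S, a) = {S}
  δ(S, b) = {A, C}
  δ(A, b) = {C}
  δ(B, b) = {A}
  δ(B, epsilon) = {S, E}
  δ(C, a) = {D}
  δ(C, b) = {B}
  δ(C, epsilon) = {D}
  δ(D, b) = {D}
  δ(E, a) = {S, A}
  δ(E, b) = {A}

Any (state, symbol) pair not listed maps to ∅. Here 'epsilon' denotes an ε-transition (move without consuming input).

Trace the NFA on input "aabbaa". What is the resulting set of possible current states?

{S}

Start in {S}.
Read 'a': {S} → {S}.
Read 'a': {S} → {S}.
Read 'b': {S} → {A, C, D}.
Read 'b': {A, C, D} → {S, B, C, D, E}.
Read 'a': {S, B, C, D, E} → {S, A, D}.
Read 'a': {S, A, D} → {S}.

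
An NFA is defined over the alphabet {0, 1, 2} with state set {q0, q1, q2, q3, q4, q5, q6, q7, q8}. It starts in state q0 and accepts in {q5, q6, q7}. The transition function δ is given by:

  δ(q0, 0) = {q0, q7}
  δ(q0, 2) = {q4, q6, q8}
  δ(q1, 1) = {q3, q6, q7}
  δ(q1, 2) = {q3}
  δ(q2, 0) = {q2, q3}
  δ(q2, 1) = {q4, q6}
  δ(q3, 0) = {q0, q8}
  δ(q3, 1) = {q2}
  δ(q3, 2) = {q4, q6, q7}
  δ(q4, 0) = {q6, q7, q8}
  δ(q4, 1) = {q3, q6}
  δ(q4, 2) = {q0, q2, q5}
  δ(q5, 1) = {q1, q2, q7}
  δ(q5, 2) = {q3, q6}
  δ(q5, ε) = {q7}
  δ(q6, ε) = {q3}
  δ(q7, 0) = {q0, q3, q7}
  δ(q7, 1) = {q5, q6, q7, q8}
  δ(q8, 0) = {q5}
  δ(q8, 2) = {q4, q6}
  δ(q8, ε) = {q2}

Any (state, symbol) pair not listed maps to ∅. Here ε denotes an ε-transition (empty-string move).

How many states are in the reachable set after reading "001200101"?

Start in {q0}.
Read '0': q0→{q0, q7}; now {q0, q7}.
Read '0': q0→{q0, q7}, q7→{q0, q3, q7}; now {q0, q3, q7}.
Read '1': q0→∅, q3→{q2}, q7→{q5, q6, q7, q8}; union {q2, q5, q6, q7, q8}; ε-closure = {q2, q3, q5, q6, q7, q8}.
Read '2': q2→∅, q3→{q4, q6, q7}, q5→{q3, q6}, q6→∅, q7→∅, q8→{q4, q6}; now {q3, q4, q6, q7}.
Read '0': q3→{q0, q8}, q4→{q6, q7, q8}, q6→∅, q7→{q0, q3, q7}; union {q0, q3, q6, q7, q8}; ε-closure = {q0, q2, q3, q6, q7, q8}.
Read '0': q0→{q0, q7}, q2→{q2, q3}, q3→{q0, q8}, q6→∅, q7→{q0, q3, q7}, q8→{q5}; now {q0, q2, q3, q5, q7, q8}.
Read '1': q0→∅, q2→{q4, q6}, q3→{q2}, q5→{q1, q2, q7}, q7→{q5, q6, q7, q8}, q8→∅; union {q1, q2, q4, q5, q6, q7, q8}; ε-closure = {q1, q2, q3, q4, q5, q6, q7, q8}.
Read '0': q1→∅, q2→{q2, q3}, q3→{q0, q8}, q4→{q6, q7, q8}, q5→∅, q6→∅, q7→{q0, q3, q7}, q8→{q5}; now {q0, q2, q3, q5, q6, q7, q8}.
Read '1': q0→∅, q2→{q4, q6}, q3→{q2}, q5→{q1, q2, q7}, q6→∅, q7→{q5, q6, q7, q8}, q8→∅; union {q1, q2, q4, q5, q6, q7, q8}; ε-closure = {q1, q2, q3, q4, q5, q6, q7, q8}.
That set has 8 states.

8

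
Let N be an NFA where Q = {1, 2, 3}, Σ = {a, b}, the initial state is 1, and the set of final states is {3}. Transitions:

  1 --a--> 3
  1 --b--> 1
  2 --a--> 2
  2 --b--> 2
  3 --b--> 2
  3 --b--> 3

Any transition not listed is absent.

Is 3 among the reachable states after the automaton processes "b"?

No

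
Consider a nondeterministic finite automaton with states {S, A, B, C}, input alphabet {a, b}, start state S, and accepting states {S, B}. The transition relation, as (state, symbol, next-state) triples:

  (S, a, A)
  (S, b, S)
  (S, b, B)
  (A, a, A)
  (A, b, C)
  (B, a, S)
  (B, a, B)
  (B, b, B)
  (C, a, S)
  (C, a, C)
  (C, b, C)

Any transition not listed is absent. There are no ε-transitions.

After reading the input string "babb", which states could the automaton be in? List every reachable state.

{S, B, C}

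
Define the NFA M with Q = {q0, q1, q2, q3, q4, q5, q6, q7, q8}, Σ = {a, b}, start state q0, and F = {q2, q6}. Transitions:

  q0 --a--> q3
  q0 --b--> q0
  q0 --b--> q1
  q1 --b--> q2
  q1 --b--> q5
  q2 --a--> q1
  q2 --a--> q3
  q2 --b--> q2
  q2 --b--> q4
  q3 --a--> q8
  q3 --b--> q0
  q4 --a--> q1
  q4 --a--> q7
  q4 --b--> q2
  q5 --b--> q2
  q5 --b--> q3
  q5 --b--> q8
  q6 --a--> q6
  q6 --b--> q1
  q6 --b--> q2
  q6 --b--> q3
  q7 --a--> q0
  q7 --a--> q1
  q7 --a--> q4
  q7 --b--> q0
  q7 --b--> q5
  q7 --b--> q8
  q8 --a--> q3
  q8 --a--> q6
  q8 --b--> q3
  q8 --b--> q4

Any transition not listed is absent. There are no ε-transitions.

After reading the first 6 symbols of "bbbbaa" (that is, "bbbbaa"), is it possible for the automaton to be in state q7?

No

Start in {q0}.
Read 'b': {q0} → {q0, q1}.
Read 'b': {q0, q1} → {q0, q1, q2, q5}.
Read 'b': {q0, q1, q2, q5} → {q0, q1, q2, q3, q4, q5, q8}.
Read 'b': {q0, q1, q2, q3, q4, q5, q8} → {q0, q1, q2, q3, q4, q5, q8}.
Read 'a': {q0, q1, q2, q3, q4, q5, q8} → {q1, q3, q6, q7, q8}.
Read 'a': {q1, q3, q6, q7, q8} → {q0, q1, q3, q4, q6, q8}.
State q7 is not in {q0, q1, q3, q4, q6, q8}.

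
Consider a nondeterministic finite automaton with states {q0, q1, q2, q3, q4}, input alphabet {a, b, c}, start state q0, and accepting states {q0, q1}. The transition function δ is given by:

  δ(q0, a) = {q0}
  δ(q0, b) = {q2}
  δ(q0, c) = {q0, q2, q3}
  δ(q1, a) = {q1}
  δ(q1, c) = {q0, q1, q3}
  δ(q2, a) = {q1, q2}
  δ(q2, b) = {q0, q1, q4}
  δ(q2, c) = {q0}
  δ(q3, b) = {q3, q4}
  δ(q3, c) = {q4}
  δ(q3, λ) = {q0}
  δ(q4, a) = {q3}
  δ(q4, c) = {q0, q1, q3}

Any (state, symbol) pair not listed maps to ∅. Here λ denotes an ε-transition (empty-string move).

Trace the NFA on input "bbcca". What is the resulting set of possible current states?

{q0, q1, q2, q3}

Start in {q0}.
Read 'b': q0→{q2}; now {q2}.
Read 'b': q2→{q0, q1, q4}; now {q0, q1, q4}.
Read 'c': q0→{q0, q2, q3}, q1→{q0, q1, q3}, q4→{q0, q1, q3}; now {q0, q1, q2, q3}.
Read 'c': q0→{q0, q2, q3}, q1→{q0, q1, q3}, q2→{q0}, q3→{q4}; now {q0, q1, q2, q3, q4}.
Read 'a': q0→{q0}, q1→{q1}, q2→{q1, q2}, q3→∅, q4→{q3}; now {q0, q1, q2, q3}.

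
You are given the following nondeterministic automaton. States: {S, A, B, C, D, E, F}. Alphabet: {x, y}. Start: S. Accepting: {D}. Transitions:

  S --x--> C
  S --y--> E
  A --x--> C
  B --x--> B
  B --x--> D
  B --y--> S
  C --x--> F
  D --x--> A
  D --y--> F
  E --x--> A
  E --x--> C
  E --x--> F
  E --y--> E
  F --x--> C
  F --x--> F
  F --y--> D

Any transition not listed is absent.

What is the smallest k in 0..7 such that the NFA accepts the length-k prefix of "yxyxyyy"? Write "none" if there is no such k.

3

Start in {S}.
Read 'y': {S} → {E}.
Read 'x': {E} → {A, C, F}.
Read 'y': {A, C, F} → {D}.
None of the earlier sets intersect F, but {D} does.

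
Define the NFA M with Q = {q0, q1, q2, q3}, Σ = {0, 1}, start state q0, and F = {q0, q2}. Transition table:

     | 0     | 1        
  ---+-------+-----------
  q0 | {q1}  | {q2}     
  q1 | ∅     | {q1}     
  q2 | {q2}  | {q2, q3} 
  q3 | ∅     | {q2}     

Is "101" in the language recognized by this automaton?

Start in {q0}.
Read '1': q0→{q2}; now {q2}.
Read '0': q2→{q2}; now {q2}.
Read '1': q2→{q2, q3}; now {q2, q3}.
The final set {q2, q3} contains the accepting state q2.

Yes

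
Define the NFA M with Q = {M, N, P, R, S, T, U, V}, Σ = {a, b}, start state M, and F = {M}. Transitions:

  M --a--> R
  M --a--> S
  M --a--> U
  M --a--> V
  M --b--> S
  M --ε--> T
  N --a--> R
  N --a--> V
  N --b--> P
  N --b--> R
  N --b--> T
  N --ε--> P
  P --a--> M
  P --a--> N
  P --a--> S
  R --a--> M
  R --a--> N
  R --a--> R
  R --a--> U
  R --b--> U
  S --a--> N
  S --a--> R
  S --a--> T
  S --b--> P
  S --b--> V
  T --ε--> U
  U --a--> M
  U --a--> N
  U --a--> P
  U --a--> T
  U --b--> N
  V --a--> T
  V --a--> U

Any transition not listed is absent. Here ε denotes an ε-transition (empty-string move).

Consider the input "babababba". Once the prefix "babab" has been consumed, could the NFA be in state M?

Start: ε-closure({M}) = {M, T, U}.
Read 'b': M→{S}, T→∅, U→{N}; union {N, S}; ε-closure = {N, P, S}.
Read 'a': N→{R, V}, P→{M, N, S}, S→{N, R, T}; union {M, N, R, S, T, V}; ε-closure = {M, N, P, R, S, T, U, V}.
Read 'b': M→{S}, N→{P, R, T}, P→∅, R→{U}, S→{P, V}, T→∅, U→{N}, V→∅; now {N, P, R, S, T, U, V}.
Read 'a': N→{R, V}, P→{M, N, S}, R→{M, N, R, U}, S→{N, R, T}, T→∅, U→{M, N, P, T}, V→{T, U}; now {M, N, P, R, S, T, U, V}.
Read 'b': M→{S}, N→{P, R, T}, P→∅, R→{U}, S→{P, V}, T→∅, U→{N}, V→∅; now {N, P, R, S, T, U, V}.
State M is not in {N, P, R, S, T, U, V}.

No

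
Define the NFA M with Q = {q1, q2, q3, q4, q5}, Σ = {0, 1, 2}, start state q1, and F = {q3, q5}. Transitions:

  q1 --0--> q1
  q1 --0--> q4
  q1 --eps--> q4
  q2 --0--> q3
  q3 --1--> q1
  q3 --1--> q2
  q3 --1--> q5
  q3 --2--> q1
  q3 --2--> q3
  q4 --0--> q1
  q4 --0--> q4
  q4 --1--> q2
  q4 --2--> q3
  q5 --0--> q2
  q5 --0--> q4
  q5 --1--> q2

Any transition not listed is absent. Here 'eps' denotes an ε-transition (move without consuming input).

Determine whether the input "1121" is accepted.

No

Start: ε-closure({q1}) = {q1, q4}.
Read '1': q1→∅, q4→{q2}; now {q2}.
Read '1': q2→∅; now ∅.
The set is empty and remains empty for the remaining 2 symbols.
The final set ∅ contains no accepting state.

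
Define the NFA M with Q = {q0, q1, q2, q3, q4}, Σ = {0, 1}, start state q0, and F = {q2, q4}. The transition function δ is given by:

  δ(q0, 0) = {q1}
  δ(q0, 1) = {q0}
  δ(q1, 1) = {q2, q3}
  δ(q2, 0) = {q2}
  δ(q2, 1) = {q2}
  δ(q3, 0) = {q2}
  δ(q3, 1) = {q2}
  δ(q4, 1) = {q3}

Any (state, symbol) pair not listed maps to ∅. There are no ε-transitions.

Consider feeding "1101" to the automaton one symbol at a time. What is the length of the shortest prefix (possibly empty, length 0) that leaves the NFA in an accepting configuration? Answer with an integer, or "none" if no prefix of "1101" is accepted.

Start in {q0}.
Read '1': q0→{q0}; now {q0}.
Read '1': q0→{q0}; now {q0}.
Read '0': q0→{q1}; now {q1}.
Read '1': q1→{q2, q3}; now {q2, q3}.
None of the earlier sets intersect F, but {q2, q3} does.

4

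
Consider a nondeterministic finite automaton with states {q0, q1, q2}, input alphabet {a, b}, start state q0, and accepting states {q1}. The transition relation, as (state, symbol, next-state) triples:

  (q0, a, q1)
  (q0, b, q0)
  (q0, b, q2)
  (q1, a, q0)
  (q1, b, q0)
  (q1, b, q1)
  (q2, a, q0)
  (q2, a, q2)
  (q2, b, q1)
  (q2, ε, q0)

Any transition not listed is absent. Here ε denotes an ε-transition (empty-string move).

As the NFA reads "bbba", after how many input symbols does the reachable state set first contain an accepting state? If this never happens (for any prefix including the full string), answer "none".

2

Start in {q0}.
Read 'b': {q0} → {q0, q2}.
Read 'b': {q0, q2} → {q0, q1, q2}.
None of the earlier sets intersect F, but {q0, q1, q2} does.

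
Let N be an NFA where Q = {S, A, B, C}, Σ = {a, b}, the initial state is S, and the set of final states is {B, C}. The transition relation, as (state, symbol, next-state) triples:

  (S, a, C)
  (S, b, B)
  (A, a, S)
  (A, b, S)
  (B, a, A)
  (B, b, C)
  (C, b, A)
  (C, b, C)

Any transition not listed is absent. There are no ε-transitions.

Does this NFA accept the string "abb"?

Yes

Start in {S}.
Read 'a': {S} → {C}.
Read 'b': {C} → {A, C}.
Read 'b': {A, C} → {S, A, C}.
The final set {S, A, C} contains the accepting state C.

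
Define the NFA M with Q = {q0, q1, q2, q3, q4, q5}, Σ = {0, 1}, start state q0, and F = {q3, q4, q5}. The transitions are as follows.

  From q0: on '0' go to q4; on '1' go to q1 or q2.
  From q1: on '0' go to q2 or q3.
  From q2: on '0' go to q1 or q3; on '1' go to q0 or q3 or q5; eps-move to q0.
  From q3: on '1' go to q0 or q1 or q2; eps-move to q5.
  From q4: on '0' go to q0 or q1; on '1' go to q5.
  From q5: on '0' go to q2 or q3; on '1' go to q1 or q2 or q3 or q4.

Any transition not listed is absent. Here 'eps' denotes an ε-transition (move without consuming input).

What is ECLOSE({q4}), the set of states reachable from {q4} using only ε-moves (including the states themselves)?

{q4}

Begin with {q4}.
No ε-moves leave this set, so the closure equals the set itself.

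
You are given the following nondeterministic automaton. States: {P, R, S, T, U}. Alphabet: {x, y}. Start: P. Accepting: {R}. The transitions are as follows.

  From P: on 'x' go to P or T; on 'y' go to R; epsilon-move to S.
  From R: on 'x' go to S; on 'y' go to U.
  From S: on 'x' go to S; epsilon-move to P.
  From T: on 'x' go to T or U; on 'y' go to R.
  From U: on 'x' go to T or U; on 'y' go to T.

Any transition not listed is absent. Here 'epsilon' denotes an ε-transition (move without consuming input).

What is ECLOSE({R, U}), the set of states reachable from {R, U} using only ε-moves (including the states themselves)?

{R, U}

Begin with {R, U}.
No ε-moves leave this set, so the closure equals the set itself.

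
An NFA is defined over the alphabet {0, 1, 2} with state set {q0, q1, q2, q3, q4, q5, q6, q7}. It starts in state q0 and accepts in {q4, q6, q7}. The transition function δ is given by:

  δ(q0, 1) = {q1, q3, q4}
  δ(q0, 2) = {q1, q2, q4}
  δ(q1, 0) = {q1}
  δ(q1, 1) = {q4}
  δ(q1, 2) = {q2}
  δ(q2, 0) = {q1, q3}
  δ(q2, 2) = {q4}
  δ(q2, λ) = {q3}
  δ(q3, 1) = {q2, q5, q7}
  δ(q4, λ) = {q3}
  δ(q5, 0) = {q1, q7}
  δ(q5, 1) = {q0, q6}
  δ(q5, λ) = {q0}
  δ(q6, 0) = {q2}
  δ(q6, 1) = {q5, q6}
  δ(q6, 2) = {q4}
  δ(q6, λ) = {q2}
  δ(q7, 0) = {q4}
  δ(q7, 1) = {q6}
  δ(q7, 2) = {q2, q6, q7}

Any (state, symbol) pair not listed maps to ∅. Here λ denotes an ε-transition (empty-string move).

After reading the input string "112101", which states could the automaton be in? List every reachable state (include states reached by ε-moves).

{q0, q2, q3, q4, q5, q6, q7}

Start in {q0}.
Read '1': {q0} → {q1, q3, q4}.
Read '1': {q1, q3, q4} → {q0, q2, q3, q4, q5, q7}.
Read '2': {q0, q2, q3, q4, q5, q7} → {q1, q2, q3, q4, q6, q7}.
Read '1': {q1, q2, q3, q4, q6, q7} → {q0, q2, q3, q4, q5, q6, q7}.
Read '0': {q0, q2, q3, q4, q5, q6, q7} → {q1, q2, q3, q4, q7}.
Read '1': {q1, q2, q3, q4, q7} → {q0, q2, q3, q4, q5, q6, q7}.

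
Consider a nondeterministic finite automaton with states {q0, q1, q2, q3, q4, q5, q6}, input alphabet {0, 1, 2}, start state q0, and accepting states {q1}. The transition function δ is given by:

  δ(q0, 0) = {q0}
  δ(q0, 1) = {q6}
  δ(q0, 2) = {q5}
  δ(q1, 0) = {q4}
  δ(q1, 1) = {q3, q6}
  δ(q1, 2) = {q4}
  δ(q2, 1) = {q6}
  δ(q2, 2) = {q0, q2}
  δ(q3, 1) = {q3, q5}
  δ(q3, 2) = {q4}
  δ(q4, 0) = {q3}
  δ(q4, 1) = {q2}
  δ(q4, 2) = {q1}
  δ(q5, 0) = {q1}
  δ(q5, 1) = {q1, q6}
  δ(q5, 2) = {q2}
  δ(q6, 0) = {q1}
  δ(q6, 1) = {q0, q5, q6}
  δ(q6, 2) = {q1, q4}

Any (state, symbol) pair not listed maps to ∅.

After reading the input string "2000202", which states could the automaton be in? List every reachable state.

Start in {q0}.
Read '2': q0→{q5}; now {q5}.
Read '0': q5→{q1}; now {q1}.
Read '0': q1→{q4}; now {q4}.
Read '0': q4→{q3}; now {q3}.
Read '2': q3→{q4}; now {q4}.
Read '0': q4→{q3}; now {q3}.
Read '2': q3→{q4}; now {q4}.

{q4}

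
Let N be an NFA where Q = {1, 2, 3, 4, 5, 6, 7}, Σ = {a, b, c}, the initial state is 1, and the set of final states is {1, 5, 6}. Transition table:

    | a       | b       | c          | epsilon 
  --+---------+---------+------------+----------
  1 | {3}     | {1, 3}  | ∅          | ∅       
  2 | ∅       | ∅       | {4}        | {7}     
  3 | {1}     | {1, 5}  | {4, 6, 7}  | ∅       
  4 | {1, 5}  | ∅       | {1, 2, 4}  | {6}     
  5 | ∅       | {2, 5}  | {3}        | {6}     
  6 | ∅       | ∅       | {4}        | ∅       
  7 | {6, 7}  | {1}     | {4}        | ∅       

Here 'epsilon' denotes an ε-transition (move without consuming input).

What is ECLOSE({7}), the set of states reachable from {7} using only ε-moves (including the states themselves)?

{7}

Begin with {7}.
No ε-moves leave this set, so the closure equals the set itself.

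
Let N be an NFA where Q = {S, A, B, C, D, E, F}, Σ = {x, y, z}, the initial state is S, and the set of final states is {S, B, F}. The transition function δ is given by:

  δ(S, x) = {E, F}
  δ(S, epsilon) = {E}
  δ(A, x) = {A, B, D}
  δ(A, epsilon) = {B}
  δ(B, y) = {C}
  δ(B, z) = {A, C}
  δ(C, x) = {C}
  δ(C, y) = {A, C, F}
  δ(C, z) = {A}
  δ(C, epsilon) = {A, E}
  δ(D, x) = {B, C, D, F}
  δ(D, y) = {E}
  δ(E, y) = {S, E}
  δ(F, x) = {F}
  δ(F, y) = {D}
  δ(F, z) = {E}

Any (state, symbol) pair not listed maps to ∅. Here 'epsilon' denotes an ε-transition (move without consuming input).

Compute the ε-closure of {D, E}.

{D, E}

Begin with {D, E}.
No ε-moves leave this set, so the closure equals the set itself.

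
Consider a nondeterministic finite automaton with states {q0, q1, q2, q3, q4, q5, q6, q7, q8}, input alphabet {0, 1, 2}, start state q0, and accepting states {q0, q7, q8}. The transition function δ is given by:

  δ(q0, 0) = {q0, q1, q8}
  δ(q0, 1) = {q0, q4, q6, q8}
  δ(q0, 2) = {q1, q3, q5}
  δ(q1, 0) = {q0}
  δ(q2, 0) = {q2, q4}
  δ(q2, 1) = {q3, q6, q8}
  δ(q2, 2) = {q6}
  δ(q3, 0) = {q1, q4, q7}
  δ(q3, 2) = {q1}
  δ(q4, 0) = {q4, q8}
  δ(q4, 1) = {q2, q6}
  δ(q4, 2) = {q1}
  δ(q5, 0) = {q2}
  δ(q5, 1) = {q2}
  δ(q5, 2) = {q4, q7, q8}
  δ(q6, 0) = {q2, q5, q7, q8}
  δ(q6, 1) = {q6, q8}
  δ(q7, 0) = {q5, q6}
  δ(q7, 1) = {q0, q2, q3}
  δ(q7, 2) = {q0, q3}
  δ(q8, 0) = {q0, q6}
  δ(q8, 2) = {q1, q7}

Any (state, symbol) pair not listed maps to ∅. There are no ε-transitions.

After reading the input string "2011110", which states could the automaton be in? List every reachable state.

Start in {q0}.
Read '2': {q0} → {q1, q3, q5}.
Read '0': {q1, q3, q5} → {q0, q1, q2, q4, q7}.
Read '1': {q0, q1, q2, q4, q7} → {q0, q2, q3, q4, q6, q8}.
Read '1': {q0, q2, q3, q4, q6, q8} → {q0, q2, q3, q4, q6, q8}.
Read '1': {q0, q2, q3, q4, q6, q8} → {q0, q2, q3, q4, q6, q8}.
Read '1': {q0, q2, q3, q4, q6, q8} → {q0, q2, q3, q4, q6, q8}.
Read '0': {q0, q2, q3, q4, q6, q8} → {q0, q1, q2, q4, q5, q6, q7, q8}.

{q0, q1, q2, q4, q5, q6, q7, q8}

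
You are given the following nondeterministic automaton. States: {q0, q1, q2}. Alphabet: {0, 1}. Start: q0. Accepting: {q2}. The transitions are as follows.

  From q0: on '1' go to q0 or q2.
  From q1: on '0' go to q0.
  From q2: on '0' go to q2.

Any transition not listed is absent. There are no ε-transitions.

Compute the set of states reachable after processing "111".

Start in {q0}.
Read '1': {q0} → {q0, q2}.
Read '1': {q0, q2} → {q0, q2}.
Read '1': {q0, q2} → {q0, q2}.

{q0, q2}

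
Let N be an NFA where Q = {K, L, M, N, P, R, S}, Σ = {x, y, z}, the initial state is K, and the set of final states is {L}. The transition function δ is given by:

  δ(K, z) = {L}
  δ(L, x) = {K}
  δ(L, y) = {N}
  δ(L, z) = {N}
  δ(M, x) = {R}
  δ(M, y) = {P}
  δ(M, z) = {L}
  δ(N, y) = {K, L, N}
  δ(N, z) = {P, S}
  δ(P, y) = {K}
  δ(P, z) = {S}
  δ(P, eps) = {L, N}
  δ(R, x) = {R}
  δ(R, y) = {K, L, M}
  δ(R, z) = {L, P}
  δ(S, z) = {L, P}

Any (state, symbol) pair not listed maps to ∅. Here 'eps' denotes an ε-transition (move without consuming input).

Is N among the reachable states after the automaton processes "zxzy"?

Yes

Start in {K}.
Read 'z': K→{L}; now {L}.
Read 'x': L→{K}; now {K}.
Read 'z': K→{L}; now {L}.
Read 'y': L→{N}; now {N}.
State N is in {N}.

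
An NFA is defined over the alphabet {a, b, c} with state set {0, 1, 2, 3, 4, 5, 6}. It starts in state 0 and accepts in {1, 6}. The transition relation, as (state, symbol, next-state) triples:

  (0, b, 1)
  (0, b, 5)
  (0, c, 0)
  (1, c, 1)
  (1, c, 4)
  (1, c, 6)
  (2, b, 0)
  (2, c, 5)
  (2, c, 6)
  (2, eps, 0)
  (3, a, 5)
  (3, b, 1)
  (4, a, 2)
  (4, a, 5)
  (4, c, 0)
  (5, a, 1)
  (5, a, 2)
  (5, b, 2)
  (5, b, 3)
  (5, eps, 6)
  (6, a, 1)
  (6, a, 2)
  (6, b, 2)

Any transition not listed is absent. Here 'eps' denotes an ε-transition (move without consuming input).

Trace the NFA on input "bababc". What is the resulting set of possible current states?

{0, 1, 4, 6}

Start in {0}.
Read 'b': {0} → {1, 5, 6}.
Read 'a': {1, 5, 6} → {0, 1, 2}.
Read 'b': {0, 1, 2} → {0, 1, 5, 6}.
Read 'a': {0, 1, 5, 6} → {0, 1, 2}.
Read 'b': {0, 1, 2} → {0, 1, 5, 6}.
Read 'c': {0, 1, 5, 6} → {0, 1, 4, 6}.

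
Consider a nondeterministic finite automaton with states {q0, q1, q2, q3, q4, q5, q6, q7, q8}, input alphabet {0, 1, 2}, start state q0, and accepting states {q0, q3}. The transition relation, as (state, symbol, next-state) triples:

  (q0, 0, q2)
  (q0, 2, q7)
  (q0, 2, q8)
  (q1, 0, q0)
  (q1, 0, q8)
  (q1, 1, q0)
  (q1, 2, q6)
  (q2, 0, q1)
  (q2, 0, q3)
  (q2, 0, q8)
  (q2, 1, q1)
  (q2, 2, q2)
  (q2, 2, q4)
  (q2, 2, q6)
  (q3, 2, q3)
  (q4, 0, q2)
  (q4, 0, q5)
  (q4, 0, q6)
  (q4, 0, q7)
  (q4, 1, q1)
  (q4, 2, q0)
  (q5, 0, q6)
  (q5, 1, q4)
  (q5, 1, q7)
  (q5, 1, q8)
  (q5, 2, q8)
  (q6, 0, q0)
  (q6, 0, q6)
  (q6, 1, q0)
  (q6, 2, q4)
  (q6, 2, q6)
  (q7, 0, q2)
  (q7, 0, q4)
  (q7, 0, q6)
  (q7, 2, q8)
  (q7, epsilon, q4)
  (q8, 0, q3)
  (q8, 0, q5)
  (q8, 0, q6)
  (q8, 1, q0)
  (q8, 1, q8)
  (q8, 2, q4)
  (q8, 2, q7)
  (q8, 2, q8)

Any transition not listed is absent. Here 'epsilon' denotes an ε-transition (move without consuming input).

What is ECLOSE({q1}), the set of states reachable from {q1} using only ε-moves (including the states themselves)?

{q1}

Begin with {q1}.
No ε-moves leave this set, so the closure equals the set itself.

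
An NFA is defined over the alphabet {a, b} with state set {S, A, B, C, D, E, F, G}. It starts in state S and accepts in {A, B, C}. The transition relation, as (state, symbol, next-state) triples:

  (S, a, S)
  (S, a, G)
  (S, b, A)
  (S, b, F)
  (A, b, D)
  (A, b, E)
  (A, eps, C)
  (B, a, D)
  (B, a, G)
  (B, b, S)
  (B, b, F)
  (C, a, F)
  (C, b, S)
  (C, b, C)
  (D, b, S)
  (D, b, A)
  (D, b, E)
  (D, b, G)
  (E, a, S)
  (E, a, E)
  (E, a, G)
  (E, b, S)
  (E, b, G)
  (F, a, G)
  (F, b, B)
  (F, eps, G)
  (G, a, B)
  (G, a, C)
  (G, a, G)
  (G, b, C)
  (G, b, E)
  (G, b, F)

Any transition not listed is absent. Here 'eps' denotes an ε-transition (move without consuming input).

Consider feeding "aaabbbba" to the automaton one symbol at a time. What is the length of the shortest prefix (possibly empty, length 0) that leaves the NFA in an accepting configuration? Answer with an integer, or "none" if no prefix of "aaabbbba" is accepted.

Start in {S}.
Read 'a': S→{S, G}; now {S, G}.
Read 'a': S→{S, G}, G→{B, C, G}; now {S, B, C, G}.
None of the earlier sets intersect F, but {S, B, C, G} does.

2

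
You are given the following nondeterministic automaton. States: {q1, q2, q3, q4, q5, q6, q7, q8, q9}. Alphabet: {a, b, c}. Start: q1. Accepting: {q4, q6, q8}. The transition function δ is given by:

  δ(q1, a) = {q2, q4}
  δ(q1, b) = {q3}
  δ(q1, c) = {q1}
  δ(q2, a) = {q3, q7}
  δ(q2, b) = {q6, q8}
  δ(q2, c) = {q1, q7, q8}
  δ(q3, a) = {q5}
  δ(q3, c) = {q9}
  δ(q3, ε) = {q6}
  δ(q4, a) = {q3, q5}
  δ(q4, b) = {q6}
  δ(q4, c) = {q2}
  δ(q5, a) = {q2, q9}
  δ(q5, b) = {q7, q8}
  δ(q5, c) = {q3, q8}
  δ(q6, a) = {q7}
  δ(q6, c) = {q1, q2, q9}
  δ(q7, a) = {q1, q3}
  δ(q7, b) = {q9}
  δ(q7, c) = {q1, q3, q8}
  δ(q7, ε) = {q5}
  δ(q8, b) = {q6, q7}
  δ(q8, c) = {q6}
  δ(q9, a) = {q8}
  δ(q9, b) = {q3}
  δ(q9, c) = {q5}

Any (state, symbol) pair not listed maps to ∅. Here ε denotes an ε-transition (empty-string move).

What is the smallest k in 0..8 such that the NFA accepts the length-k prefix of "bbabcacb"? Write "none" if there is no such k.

Start in {q1}.
Read 'b': {q1} → {q3, q6}.
None of the earlier sets intersect F, but {q3, q6} does.

1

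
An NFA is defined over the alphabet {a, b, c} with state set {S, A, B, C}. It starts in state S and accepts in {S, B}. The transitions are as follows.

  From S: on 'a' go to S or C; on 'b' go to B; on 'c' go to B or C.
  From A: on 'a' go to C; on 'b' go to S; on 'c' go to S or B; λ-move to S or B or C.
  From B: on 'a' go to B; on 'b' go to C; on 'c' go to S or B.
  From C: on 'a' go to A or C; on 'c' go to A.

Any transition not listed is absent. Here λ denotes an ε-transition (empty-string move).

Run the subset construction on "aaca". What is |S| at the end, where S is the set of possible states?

4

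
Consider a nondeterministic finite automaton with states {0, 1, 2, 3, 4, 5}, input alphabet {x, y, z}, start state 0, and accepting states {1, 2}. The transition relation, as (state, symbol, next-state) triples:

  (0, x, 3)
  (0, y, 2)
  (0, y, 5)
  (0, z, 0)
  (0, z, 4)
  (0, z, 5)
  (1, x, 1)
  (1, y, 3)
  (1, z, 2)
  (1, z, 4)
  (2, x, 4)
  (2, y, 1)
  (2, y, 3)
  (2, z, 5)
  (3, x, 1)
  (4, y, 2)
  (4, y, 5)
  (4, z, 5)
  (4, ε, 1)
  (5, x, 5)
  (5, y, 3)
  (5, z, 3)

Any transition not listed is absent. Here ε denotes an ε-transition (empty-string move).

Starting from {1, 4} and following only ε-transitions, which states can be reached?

Begin with {1, 4}.
No ε-moves leave this set, so the closure equals the set itself.

{1, 4}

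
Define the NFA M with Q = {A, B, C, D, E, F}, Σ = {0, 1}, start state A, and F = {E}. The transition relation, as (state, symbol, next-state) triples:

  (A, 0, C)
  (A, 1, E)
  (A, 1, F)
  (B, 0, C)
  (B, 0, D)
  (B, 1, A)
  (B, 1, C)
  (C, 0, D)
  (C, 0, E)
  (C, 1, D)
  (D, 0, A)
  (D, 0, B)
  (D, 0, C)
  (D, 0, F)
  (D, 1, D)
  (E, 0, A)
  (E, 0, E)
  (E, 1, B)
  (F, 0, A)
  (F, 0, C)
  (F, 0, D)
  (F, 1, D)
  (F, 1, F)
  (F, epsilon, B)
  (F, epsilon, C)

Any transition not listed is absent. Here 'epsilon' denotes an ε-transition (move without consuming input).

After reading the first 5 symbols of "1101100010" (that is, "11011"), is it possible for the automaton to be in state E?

Yes

Start in {A}.
Read '1': {A} → {B, C, E, F}.
Read '1': {B, C, E, F} → {A, B, C, D, F}.
Read '0': {A, B, C, D, F} → {A, B, C, D, E, F}.
Read '1': {A, B, C, D, E, F} → {A, B, C, D, E, F}.
Read '1': {A, B, C, D, E, F} → {A, B, C, D, E, F}.
State E is in {A, B, C, D, E, F}.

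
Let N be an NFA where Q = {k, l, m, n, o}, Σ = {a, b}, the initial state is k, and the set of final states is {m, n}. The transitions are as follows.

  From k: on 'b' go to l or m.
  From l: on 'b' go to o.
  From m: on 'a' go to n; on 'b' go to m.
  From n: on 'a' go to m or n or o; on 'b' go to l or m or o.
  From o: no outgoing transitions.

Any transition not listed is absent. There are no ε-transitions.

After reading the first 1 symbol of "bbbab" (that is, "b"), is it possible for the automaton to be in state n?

No

Start in {k}.
Read 'b': {k} → {l, m}.
State n is not in {l, m}.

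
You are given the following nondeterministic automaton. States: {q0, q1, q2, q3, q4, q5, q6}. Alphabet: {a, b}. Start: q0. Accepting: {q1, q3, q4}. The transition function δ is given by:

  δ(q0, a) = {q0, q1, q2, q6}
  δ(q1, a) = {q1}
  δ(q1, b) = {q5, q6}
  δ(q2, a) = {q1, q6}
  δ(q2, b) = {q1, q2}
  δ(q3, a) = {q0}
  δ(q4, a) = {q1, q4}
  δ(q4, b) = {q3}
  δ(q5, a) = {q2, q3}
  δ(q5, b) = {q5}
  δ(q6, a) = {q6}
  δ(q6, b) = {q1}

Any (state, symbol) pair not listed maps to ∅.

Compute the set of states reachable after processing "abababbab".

Start in {q0}.
Read 'a': {q0} → {q0, q1, q2, q6}.
Read 'b': {q0, q1, q2, q6} → {q1, q2, q5, q6}.
Read 'a': {q1, q2, q5, q6} → {q1, q2, q3, q6}.
Read 'b': {q1, q2, q3, q6} → {q1, q2, q5, q6}.
Read 'a': {q1, q2, q5, q6} → {q1, q2, q3, q6}.
Read 'b': {q1, q2, q3, q6} → {q1, q2, q5, q6}.
Read 'b': {q1, q2, q5, q6} → {q1, q2, q5, q6}.
Read 'a': {q1, q2, q5, q6} → {q1, q2, q3, q6}.
Read 'b': {q1, q2, q3, q6} → {q1, q2, q5, q6}.

{q1, q2, q5, q6}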